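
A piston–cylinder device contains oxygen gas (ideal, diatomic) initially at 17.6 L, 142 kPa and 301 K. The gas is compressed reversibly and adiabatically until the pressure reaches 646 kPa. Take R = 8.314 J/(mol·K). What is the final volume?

5.96 L

Adiabatic: T₂/T₁ = (P₂/P₁)^((γ−1)/γ) ⇒ T₂ = 301×(4.55)^0.286 = 464 K; V₂ = 5.96 L.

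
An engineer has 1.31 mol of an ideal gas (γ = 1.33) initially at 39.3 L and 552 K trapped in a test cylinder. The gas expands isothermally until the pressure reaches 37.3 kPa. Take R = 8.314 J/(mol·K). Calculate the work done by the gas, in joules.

P₁ = nRT₁/V₁ = 1.31×8.314×552/39.3 = 153 kPa.
Isothermal: T stays 552 K; PV = const ⇒ V₂ = 161 L, P₂ = 37.3 kPa.
W = nRT ln(V₂/V₁) = 1.31×8.314×552×ln(4.10) = 8480 J.

8480 J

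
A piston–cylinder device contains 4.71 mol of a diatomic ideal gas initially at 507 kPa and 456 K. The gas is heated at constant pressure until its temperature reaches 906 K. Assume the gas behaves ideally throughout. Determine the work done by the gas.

17600 J

V₁ = nRT₁/P₁ = 4.71×8.314×456/507 = 35.2 L.
Isobaric: P stays 507 kPa; V/T = const ⇒ T₂ = 906 K, V₂ = 70.0 L.
W = PΔV = 507×(70.0−35.2) kPa·L = 17600 J.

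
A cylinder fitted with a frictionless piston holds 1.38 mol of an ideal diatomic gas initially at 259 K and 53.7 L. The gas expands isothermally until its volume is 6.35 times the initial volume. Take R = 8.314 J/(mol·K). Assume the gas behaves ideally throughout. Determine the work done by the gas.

P₁ = nRT₁/V₁ = 1.38×8.314×259/53.7 = 55.3 kPa.
Isothermal: T stays 259 K; PV = const ⇒ V₂ = 341 L, P₂ = 8.71 kPa.
W = nRT ln(V₂/V₁) = 1.38×8.314×259×ln(6.35) = 5490 J.

5490 J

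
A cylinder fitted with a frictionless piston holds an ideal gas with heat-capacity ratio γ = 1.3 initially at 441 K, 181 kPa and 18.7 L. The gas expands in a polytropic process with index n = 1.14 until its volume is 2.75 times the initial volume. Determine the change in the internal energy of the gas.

n = P₁V₁/(RT₁) = 181×18.7/(8.314×441) = 0.923 mol.
Polytropic n=1.14: T₂ = T₁(V₁/V₂)^(n−1) = 441×(0.364)^0.14 = 383 K; P₂ = P₁(V₁/V₂)^n = 57.1 kPa.
For an ideal gas ΔU = nCvΔT with Cv = R/(γ−1) = 27.7 J/(mol·K).
ΔU = 0.923×27.7×(383−441) = -1490 J.

-1490 J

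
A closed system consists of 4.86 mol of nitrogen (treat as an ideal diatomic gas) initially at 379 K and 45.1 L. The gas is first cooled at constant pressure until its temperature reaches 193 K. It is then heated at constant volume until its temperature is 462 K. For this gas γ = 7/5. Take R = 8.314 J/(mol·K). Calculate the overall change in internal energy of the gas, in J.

P₁ = nRT₁/V₁ = 4.86×8.314×379/45.1 = 340 kPa.
Step 1 — Isobaric: P stays 340 kPa; V/T = const ⇒ T₂ = 193 K, V₂ = 23.0 L.
W = PΔV = 340×(23.0−45.1) kPa·L = -7520 J.
ΔU = nCvΔT = 4.86×20.8×(193−379) = -18800 J.
Q = ΔU + W = nCpΔT = -26300 J.
State after step 1: P = 340 kPa, V = 23.0 L, T = 193 K.
Step 2 — Isochoric: V stays 23.0 L; P/T = const ⇒ T₂ = 462 K, P₂ = 813 kPa.
W = 0 (no volume change).
ΔU = nCvΔT = 4.86×20.8×(462−193) = 27200 J.
Q = ΔU = 27200 J.
Net over both steps: W = -7520 J, Q = 869 J, ΔU = 8380 J.

8380 J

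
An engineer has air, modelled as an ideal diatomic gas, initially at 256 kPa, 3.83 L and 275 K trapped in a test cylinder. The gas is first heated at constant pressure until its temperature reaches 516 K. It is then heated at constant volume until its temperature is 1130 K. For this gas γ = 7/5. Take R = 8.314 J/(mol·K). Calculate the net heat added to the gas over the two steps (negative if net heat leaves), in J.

n = P₁V₁/(RT₁) = 256×3.83/(8.314×275) = 0.429 mol.
Step 1 — Isobaric: P stays 256 kPa; V/T = const ⇒ T₂ = 516 K, V₂ = 7.19 L.
W = PΔV = 256×(7.19−3.83) kPa·L = 859 J.
ΔU = nCvΔT = 0.429×20.8×(516−275) = 2150 J.
Q = ΔU + W = nCpΔT = 3010 J.
State after step 1: P = 256 kPa, V = 7.19 L, T = 516 K.
Step 2 — Isochoric: V stays 7.19 L; P/T = const ⇒ T₂ = 1130 K, P₂ = 561 kPa.
W = 0 (no volume change).
ΔU = nCvΔT = 0.429×20.8×(1130−516) = 5470 J.
Q = ΔU = 5470 J.
Net over both steps: W = 859 J, Q = 8480 J, ΔU = 7620 J.

8480 J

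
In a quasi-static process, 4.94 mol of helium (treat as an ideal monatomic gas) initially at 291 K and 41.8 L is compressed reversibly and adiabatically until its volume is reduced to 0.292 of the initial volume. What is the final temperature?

P₁ = nRT₁/V₁ = 4.94×8.314×291/41.8 = 286 kPa.
Adiabatic: TV^(γ−1) = const ⇒ T₂ = 291×(3.42)^0.667 = 661 K; PV^γ = const ⇒ P₂ = 2220 kPa.

661 K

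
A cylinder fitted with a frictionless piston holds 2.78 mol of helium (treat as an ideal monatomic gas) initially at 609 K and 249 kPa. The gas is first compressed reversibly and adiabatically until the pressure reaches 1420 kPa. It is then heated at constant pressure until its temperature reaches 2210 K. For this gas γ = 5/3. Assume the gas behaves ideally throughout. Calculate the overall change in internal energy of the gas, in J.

55500 J

V₁ = nRT₁/P₁ = 2.78×8.314×609/249 = 56.5 L.
Step 1 — Adiabatic: T₂/T₁ = (P₂/P₁)^((γ−1)/γ) ⇒ T₂ = 609×(5.70)^0.400 = 1220 K; V₂ = 19.9 L.
ΔU = nCvΔT = 2.78×12.5×(1220−609) = 21300 J.
Q = 0 for an adiabatic process, so W = −ΔU = -21300 J.
State after step 1: P = 1420 kPa, V = 19.9 L, T = 1220 K.
Step 2 — Isobaric: P stays 1420 kPa; V/T = const ⇒ T₂ = 2210 K, V₂ = 36.0 L.
W = PΔV = 1420×(36.0−19.9) kPa·L = 22800 J.
ΔU = nCvΔT = 2.78×12.5×(2210−1220) = 34300 J.
Q = ΔU + W = nCpΔT = 57100 J.
Net over both steps: W = 1590 J, Q = 57100 J, ΔU = 55500 J.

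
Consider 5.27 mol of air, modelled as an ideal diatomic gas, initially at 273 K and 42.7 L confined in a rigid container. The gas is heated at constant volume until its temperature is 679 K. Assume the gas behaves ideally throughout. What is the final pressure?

697 kPa

P₁ = nRT₁/V₁ = 5.27×8.314×273/42.7 = 280 kPa.
Isochoric: V stays 42.7 L; P/T = const ⇒ T₂ = 679 K, P₂ = 697 kPa.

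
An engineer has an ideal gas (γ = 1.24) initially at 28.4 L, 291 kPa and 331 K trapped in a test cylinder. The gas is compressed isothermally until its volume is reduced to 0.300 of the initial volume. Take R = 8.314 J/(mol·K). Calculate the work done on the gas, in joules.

9950 J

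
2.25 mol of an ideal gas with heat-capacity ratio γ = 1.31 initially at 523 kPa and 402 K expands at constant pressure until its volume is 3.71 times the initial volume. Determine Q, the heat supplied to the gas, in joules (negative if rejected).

86100 J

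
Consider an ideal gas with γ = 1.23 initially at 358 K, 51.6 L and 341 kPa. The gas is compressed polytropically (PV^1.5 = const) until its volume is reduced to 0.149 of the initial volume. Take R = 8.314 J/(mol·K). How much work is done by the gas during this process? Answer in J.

n = P₁V₁/(RT₁) = 341×51.6/(8.314×358) = 5.91 mol.
Polytropic n=1.5: T₂ = T₁(V₁/V₂)^(n−1) = 358×(6.71)^0.50 = 927 K; P₂ = P₁(V₁/V₂)^n = 5930 kPa.
W = (P₁V₁−P₂V₂)/(n−1) = (341×51.6−5930×7.69)/0.50 = -56000 J.

-56000 J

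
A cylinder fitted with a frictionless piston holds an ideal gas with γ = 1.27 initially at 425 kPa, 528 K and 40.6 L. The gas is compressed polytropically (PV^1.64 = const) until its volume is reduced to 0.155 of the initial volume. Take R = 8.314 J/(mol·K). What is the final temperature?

Polytropic n=1.64: T₂ = T₁(V₁/V₂)^(n−1) = 528×(6.45)^0.64 = 1740 K; P₂ = P₁(V₁/V₂)^n = 9040 kPa.

1740 K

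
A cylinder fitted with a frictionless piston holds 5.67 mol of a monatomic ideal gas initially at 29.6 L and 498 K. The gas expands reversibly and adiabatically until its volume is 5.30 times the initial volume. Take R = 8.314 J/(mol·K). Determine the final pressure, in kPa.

49.2 kPa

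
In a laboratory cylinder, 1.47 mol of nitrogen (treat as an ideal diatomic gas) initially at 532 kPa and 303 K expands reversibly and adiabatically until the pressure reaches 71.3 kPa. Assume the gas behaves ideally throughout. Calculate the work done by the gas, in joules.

4040 J

V₁ = nRT₁/P₁ = 1.47×8.314×303/532 = 6.96 L.
Adiabatic: T₂/T₁ = (P₂/P₁)^((γ−1)/γ) ⇒ T₂ = 303×(0.134)^0.286 = 171 K; V₂ = 29.2 L.
ΔU = nCvΔT = 1.47×20.8×(171−303) = -4040 J.
Q = 0 for an adiabatic process, so W = −ΔU = 4040 J.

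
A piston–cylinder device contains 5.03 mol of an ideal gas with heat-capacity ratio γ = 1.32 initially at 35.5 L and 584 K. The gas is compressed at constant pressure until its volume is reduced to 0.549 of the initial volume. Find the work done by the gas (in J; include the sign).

P₁ = nRT₁/V₁ = 5.03×8.314×584/35.5 = 688 kPa.
Isobaric: P stays 688 kPa; V/T = const ⇒ T₂ = 321 K, V₂ = 19.5 L.
W = PΔV = 688×(19.5−35.5) kPa·L = -11000 J.

-11000 J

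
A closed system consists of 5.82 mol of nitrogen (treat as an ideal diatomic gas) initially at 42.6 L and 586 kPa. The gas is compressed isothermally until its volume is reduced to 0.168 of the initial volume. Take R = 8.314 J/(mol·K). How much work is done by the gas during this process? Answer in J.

-44500 J

T₁ = P₁V₁/(nR) = 586×42.6/(5.82×8.314) = 516 K.
Isothermal: T stays 516 K; PV = const ⇒ V₂ = 7.16 L, P₂ = 3490 kPa.
W = nRT ln(V₂/V₁) = 5.82×8.314×516×ln(0.168) = -44500 J.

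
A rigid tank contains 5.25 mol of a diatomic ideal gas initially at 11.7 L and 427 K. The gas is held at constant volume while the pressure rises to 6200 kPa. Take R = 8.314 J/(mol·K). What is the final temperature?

P₁ = nRT₁/V₁ = 5.25×8.314×427/11.7 = 1590 kPa.
Isochoric: V stays 11.7 L; P/T = const ⇒ T₂ = 1660 K, P₂ = 6200 kPa.

1660 K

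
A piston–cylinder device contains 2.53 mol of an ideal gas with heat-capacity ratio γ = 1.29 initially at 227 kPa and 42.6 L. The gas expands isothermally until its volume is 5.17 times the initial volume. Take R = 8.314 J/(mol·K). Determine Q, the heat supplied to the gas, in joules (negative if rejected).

15900 J

T₁ = P₁V₁/(nR) = 227×42.6/(2.53×8.314) = 460 K.
Isothermal: T stays 460 K; PV = const ⇒ V₂ = 220 L, P₂ = 43.9 kPa.
ΔU = 0 (ideal gas, T constant).
W = nRT ln(V₂/V₁) = 2.53×8.314×460×ln(5.17) = 15900 J.
Q = ΔU + W = 15900 J.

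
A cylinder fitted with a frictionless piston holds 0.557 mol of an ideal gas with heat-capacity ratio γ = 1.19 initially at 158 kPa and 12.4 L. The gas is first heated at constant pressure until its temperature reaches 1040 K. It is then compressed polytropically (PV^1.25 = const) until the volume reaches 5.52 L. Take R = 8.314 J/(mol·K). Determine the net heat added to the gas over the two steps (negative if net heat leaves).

21100 J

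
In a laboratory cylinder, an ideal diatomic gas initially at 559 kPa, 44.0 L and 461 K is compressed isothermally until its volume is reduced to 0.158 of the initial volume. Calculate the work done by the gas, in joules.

-45400 J

n = P₁V₁/(RT₁) = 559×44.0/(8.314×461) = 6.42 mol.
Isothermal: T stays 461 K; PV = const ⇒ V₂ = 6.95 L, P₂ = 3540 kPa.
W = nRT ln(V₂/V₁) = 6.42×8.314×461×ln(0.158) = -45400 J.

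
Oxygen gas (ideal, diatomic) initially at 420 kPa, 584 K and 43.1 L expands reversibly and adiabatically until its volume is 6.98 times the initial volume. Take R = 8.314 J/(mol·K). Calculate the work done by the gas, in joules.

n = P₁V₁/(RT₁) = 420×43.1/(8.314×584) = 3.73 mol.
Adiabatic: TV^(γ−1) = const ⇒ T₂ = 584×(0.143)^0.400 = 268 K; PV^γ = const ⇒ P₂ = 27.7 kPa.
ΔU = nCvΔT = 3.73×20.8×(268−584) = -24500 J.
Q = 0 for an adiabatic process, so W = −ΔU = 24500 J.

24500 J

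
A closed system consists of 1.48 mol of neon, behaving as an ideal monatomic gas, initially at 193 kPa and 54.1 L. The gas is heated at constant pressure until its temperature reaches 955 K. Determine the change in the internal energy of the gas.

T₁ = P₁V₁/(nR) = 193×54.1/(1.48×8.314) = 849 K.
Isobaric: P stays 193 kPa; V/T = const ⇒ T₂ = 955 K, V₂ = 60.9 L.
For an ideal gas ΔU = nCvΔT with Cv = (3/2)R = 12.5 J/(mol·K).
ΔU = 1.48×12.5×(955−849) = 1960 J.

1960 J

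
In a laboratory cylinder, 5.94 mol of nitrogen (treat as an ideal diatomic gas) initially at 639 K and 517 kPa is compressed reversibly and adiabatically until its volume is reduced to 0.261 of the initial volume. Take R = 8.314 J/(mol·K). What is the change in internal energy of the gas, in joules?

V₁ = nRT₁/P₁ = 5.94×8.314×639/517 = 61.0 L.
Adiabatic: TV^(γ−1) = const ⇒ T₂ = 639×(3.83)^0.400 = 1090 K; PV^γ = const ⇒ P₂ = 3390 kPa.
For an ideal gas ΔU = nCvΔT with Cv = (5/2)R = 20.8 J/(mol·K).
ΔU = 5.94×20.8×(1090−639) = 56100 J.

56100 J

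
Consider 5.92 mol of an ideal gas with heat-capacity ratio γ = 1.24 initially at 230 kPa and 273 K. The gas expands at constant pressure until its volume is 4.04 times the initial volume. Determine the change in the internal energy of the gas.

V₁ = nRT₁/P₁ = 5.92×8.314×273/230 = 58.4 L.
Isobaric: P stays 230 kPa; V/T = const ⇒ T₂ = 1100 K, V₂ = 236 L.
For an ideal gas ΔU = nCvΔT with Cv = R/(γ−1) = 34.6 J/(mol·K).
ΔU = 5.92×34.6×(1100−273) = 170000 J.

170000 J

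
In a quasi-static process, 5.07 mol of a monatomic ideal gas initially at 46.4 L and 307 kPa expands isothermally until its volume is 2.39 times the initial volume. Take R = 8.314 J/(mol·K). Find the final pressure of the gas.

T₁ = P₁V₁/(nR) = 307×46.4/(5.07×8.314) = 338 K.
Isothermal: T stays 338 K; PV = const ⇒ V₂ = 111 L, P₂ = 128 kPa.

128 kPa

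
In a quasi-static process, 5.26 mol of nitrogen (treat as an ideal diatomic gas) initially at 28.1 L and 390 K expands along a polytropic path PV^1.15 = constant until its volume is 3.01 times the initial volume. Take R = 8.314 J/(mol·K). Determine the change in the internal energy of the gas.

P₁ = nRT₁/V₁ = 5.26×8.314×390/28.1 = 607 kPa.
Polytropic n=1.15: T₂ = T₁(V₁/V₂)^(n−1) = 390×(0.332)^0.15 = 331 K; P₂ = P₁(V₁/V₂)^n = 171 kPa.
For an ideal gas ΔU = nCvΔT with Cv = (5/2)R = 20.8 J/(mol·K).
ΔU = 5.26×20.8×(331−390) = -6500 J.

-6500 J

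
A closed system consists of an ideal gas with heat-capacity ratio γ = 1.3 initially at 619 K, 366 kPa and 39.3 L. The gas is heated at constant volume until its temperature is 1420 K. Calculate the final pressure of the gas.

Isochoric: V stays 39.3 L; P/T = const ⇒ T₂ = 1420 K, P₂ = 840 kPa.

840 kPa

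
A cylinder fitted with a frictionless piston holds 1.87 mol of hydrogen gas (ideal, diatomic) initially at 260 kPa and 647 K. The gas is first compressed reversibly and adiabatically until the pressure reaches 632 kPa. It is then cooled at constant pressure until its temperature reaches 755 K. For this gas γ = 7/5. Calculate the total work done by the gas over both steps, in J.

-8490 J

V₁ = nRT₁/P₁ = 1.87×8.314×647/260 = 38.7 L.
Step 1 — Adiabatic: T₂/T₁ = (P₂/P₁)^((γ−1)/γ) ⇒ T₂ = 647×(2.43)^0.286 = 834 K; V₂ = 20.5 L.
ΔU = nCvΔT = 1.87×20.8×(834−647) = 7260 J.
Q = 0 for an adiabatic process, so W = −ΔU = -7260 J.
State after step 1: P = 632 kPa, V = 20.5 L, T = 834 K.
Step 2 — Isobaric: P stays 632 kPa; V/T = const ⇒ T₂ = 755 K, V₂ = 18.6 L.
W = PΔV = 632×(18.6−20.5) kPa·L = -1230 J.
ΔU = nCvΔT = 1.87×20.8×(755−834) = -3070 J.
Q = ΔU + W = nCpΔT = -4290 J.
Net over both steps: W = -8490 J, Q = -4290 J, ΔU = 4200 J.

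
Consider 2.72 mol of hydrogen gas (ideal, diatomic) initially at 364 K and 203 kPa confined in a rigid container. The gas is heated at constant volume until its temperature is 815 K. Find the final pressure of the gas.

V₁ = nRT₁/P₁ = 2.72×8.314×364/203 = 40.5 L.
Isochoric: V stays 40.5 L; P/T = const ⇒ T₂ = 815 K, P₂ = 455 kPa.

455 kPa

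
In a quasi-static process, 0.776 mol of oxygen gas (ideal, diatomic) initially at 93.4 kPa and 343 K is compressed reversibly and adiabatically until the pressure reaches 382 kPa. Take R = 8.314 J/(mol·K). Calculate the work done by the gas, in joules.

-2740 J

V₁ = nRT₁/P₁ = 0.776×8.314×343/93.4 = 23.7 L.
Adiabatic: T₂/T₁ = (P₂/P₁)^((γ−1)/γ) ⇒ T₂ = 343×(4.09)^0.286 = 513 K; V₂ = 8.66 L.
ΔU = nCvΔT = 0.776×20.8×(513−343) = 2740 J.
Q = 0 for an adiabatic process, so W = −ΔU = -2740 J.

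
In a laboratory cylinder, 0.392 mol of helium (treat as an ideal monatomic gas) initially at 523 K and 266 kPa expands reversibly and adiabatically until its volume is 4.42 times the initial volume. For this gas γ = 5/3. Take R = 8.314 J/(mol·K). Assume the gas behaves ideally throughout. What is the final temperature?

V₁ = nRT₁/P₁ = 0.392×8.314×523/266 = 6.41 L.
Adiabatic: TV^(γ−1) = const ⇒ T₂ = 523×(0.226)^0.667 = 194 K; PV^γ = const ⇒ P₂ = 22.3 kPa.

194 K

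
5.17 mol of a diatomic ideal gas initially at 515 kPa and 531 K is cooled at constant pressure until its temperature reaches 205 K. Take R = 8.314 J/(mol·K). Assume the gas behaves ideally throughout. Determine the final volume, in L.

17.1 L

V₁ = nRT₁/P₁ = 5.17×8.314×531/515 = 44.3 L.
Isobaric: P stays 515 kPa; V/T = const ⇒ T₂ = 205 K, V₂ = 17.1 L.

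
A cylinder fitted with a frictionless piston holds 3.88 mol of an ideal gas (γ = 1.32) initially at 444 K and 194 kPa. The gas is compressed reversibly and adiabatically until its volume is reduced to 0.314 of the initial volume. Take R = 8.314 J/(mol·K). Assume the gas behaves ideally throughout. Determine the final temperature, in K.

V₁ = nRT₁/P₁ = 3.88×8.314×444/194 = 73.8 L.
Adiabatic: TV^(γ−1) = const ⇒ T₂ = 444×(3.18)^0.320 = 643 K; PV^γ = const ⇒ P₂ = 895 kPa.

643 K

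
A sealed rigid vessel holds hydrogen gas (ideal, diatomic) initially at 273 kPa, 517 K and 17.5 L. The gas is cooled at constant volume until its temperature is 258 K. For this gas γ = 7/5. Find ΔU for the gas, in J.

-5980 J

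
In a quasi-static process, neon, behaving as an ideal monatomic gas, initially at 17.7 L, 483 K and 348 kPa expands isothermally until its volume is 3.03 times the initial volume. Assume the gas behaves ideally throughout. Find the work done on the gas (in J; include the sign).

n = P₁V₁/(RT₁) = 348×17.7/(8.314×483) = 1.53 mol.
Isothermal: T stays 483 K; PV = const ⇒ V₂ = 53.6 L, P₂ = 115 kPa.
W = nRT ln(V₂/V₁) = 1.53×8.314×483×ln(3.03) = 6830 J.
Work done on the gas = −W_by = -6830 J.

-6830 J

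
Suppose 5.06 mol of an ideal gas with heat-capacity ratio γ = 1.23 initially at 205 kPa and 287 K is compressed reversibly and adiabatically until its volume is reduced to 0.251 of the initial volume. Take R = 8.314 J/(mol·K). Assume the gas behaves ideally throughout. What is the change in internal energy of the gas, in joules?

19600 J

V₁ = nRT₁/P₁ = 5.06×8.314×287/205 = 58.9 L.
Adiabatic: TV^(γ−1) = const ⇒ T₂ = 287×(3.98)^0.230 = 394 K; PV^γ = const ⇒ P₂ = 1120 kPa.
For an ideal gas ΔU = nCvΔT with Cv = R/(γ−1) = 36.1 J/(mol·K).
ΔU = 5.06×36.1×(394−287) = 19600 J.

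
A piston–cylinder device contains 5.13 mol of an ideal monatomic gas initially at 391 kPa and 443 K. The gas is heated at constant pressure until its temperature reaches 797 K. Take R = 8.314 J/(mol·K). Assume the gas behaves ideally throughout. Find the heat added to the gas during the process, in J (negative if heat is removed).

37700 J

V₁ = nRT₁/P₁ = 5.13×8.314×443/391 = 48.3 L.
Isobaric: P stays 391 kPa; V/T = const ⇒ T₂ = 797 K, V₂ = 86.9 L.
W = PΔV = 391×(86.9−48.3) kPa·L = 15100 J.
ΔU = nCvΔT = 5.13×12.5×(797−443) = 22600 J.
Q = ΔU + W = nCpΔT = 37700 J.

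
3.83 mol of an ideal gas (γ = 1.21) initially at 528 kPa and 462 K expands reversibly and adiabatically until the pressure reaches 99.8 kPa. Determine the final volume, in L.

V₁ = nRT₁/P₁ = 3.83×8.314×462/528 = 27.9 L.
Adiabatic: T₂/T₁ = (P₂/P₁)^((γ−1)/γ) ⇒ T₂ = 462×(0.189)^0.174 = 346 K; V₂ = 110 L.

110 L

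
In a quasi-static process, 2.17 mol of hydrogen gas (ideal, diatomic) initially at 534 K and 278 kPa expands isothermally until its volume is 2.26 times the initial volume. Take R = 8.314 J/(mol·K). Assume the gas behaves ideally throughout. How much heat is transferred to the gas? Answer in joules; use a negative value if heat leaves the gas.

V₁ = nRT₁/P₁ = 2.17×8.314×534/278 = 34.7 L.
Isothermal: T stays 534 K; PV = const ⇒ V₂ = 78.3 L, P₂ = 123 kPa.
ΔU = 0 (ideal gas, T constant).
W = nRT ln(V₂/V₁) = 2.17×8.314×534×ln(2.26) = 7860 J.
Q = ΔU + W = 7860 J.

7860 J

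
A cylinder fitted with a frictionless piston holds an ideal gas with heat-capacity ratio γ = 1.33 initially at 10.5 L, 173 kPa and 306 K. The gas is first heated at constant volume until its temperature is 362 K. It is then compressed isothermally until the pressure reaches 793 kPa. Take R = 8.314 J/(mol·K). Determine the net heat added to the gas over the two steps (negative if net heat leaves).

-1900 J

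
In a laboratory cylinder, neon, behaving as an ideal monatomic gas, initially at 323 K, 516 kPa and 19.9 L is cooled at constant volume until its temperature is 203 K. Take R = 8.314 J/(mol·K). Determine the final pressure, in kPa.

324 kPa

Isochoric: V stays 19.9 L; P/T = const ⇒ T₂ = 203 K, P₂ = 324 kPa.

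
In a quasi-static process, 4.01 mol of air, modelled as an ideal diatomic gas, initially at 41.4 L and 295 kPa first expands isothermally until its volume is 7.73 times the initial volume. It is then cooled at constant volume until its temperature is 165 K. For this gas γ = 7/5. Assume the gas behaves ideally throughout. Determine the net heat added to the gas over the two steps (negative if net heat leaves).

T₁ = P₁V₁/(nR) = 295×41.4/(4.01×8.314) = 366 K.
Step 1 — Isothermal: T stays 366 K; PV = const ⇒ V₂ = 320 L, P₂ = 38.2 kPa.
ΔU = 0 (ideal gas, T constant).
W = nRT ln(V₂/V₁) = 4.01×8.314×366×ln(7.73) = 25000 J.
Q = ΔU + W = 25000 J.
State after step 1: P = 38.2 kPa, V = 320 L, T = 366 K.
Step 2 — Isochoric: V stays 320 L; P/T = const ⇒ T₂ = 165 K, P₂ = 17.2 kPa.
W = 0 (no volume change).
ΔU = nCvΔT = 4.01×20.8×(165−366) = -16800 J.
Q = ΔU = -16800 J.
Net over both steps: W = 25000 J, Q = 8200 J, ΔU = -16800 J.

8200 J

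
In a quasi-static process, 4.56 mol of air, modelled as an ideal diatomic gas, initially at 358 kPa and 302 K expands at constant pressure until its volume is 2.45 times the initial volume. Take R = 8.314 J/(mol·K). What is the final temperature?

740 K

V₁ = nRT₁/P₁ = 4.56×8.314×302/358 = 32.0 L.
Isobaric: P stays 358 kPa; V/T = const ⇒ T₂ = 740 K, V₂ = 78.4 L.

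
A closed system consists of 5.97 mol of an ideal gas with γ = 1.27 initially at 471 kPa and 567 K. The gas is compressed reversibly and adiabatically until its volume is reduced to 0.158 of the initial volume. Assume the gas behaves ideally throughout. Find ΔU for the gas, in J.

V₁ = nRT₁/P₁ = 5.97×8.314×567/471 = 59.8 L.
Adiabatic: TV^(γ−1) = const ⇒ T₂ = 567×(6.33)^0.270 = 933 K; PV^γ = const ⇒ P₂ = 4910 kPa.
For an ideal gas ΔU = nCvΔT with Cv = R/(γ−1) = 30.8 J/(mol·K).
ΔU = 5.97×30.8×(933−567) = 67300 J.

67300 J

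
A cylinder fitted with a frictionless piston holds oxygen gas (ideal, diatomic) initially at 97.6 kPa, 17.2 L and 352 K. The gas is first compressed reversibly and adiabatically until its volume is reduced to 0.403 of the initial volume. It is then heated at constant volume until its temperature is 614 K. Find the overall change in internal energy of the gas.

3120 J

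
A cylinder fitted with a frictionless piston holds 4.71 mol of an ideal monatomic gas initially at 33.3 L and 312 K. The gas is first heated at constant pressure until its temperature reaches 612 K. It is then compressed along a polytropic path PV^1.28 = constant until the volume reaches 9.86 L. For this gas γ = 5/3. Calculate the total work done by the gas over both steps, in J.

P₁ = nRT₁/V₁ = 4.71×8.314×312/33.3 = 367 kPa.
Step 1 — Isobaric: P stays 367 kPa; V/T = const ⇒ T₂ = 612 K, V₂ = 65.3 L.
W = PΔV = 367×(65.3−33.3) kPa·L = 11700 J.
ΔU = nCvΔT = 4.71×12.5×(612−312) = 17600 J.
Q = ΔU + W = nCpΔT = 29400 J.
State after step 1: P = 367 kPa, V = 65.3 L, T = 612 K.
Step 2 — Polytropic n=1.28: T₂ = T₁(V₁/V₂)^(n−1) = 612×(6.62)^0.28 = 1040 K; P₂ = P₁(V₁/V₂)^n = 4130 kPa.
W = (P₁V₁−P₂V₂)/(n−1) = (367×65.3−4130×9.86)/0.28 = -59700 J.
ΔU = nCvΔT = 4.71×12.5×(1040−612) = 25100 J.
Q = ΔU + W = -34600 J.
Net over both steps: W = -48000 J, Q = -5280 J, ΔU = 42700 J.

-48000 J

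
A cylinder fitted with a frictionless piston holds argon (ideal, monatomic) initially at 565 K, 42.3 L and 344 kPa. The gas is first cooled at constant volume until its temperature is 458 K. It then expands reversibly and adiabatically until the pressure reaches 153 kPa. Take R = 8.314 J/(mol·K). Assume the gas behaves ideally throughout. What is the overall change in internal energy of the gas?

-7910 J

n = P₁V₁/(RT₁) = 344×42.3/(8.314×565) = 3.10 mol.
Step 1 — Isochoric: V stays 42.3 L; P/T = const ⇒ T₂ = 458 K, P₂ = 279 kPa.
W = 0 (no volume change).
ΔU = nCvΔT = 3.10×12.5×(458−565) = -4130 J.
Q = ΔU = -4130 J.
State after step 1: P = 279 kPa, V = 42.3 L, T = 458 K.
Step 2 — Adiabatic: T₂/T₁ = (P₂/P₁)^((γ−1)/γ) ⇒ T₂ = 458×(0.549)^0.400 = 360 K; V₂ = 60.6 L.
ΔU = nCvΔT = 3.10×12.5×(360−458) = -3780 J.
Q = 0 for an adiabatic process, so W = −ΔU = 3780 J.
Net over both steps: W = 3780 J, Q = -4130 J, ΔU = -7910 J.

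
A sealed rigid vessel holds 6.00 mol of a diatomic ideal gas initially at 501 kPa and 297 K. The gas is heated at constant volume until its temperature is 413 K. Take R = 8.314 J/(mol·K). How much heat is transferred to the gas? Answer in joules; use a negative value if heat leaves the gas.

V₁ = nRT₁/P₁ = 6.00×8.314×297/501 = 29.6 L.
Isochoric: V stays 29.6 L; P/T = const ⇒ T₂ = 413 K, P₂ = 697 kPa.
W = 0 (no volume change).
ΔU = nCvΔT = 6.00×20.8×(413−297) = 14500 J.
Q = ΔU = 14500 J.

14500 J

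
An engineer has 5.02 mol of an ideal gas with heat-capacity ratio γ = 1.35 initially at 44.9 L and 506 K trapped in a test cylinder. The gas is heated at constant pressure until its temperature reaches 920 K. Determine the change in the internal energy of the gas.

P₁ = nRT₁/V₁ = 5.02×8.314×506/44.9 = 470 kPa.
Isobaric: P stays 470 kPa; V/T = const ⇒ T₂ = 920 K, V₂ = 81.6 L.
For an ideal gas ΔU = nCvΔT with Cv = R/(γ−1) = 23.8 J/(mol·K).
ΔU = 5.02×23.8×(920−506) = 49400 J.

49400 J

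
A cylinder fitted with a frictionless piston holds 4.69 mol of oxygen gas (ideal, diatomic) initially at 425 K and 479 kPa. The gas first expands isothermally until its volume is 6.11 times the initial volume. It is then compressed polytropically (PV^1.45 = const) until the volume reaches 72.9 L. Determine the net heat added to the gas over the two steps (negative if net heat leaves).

32800 J

V₁ = nRT₁/P₁ = 4.69×8.314×425/479 = 34.6 L.
Step 1 — Isothermal: T stays 425 K; PV = const ⇒ V₂ = 211 L, P₂ = 78.4 kPa.
ΔU = 0 (ideal gas, T constant).
W = nRT ln(V₂/V₁) = 4.69×8.314×425×ln(6.11) = 30000 J.
Q = ΔU + W = 30000 J.
State after step 1: P = 78.4 kPa, V = 211 L, T = 425 K.
Step 2 — Polytropic n=1.45: T₂ = T₁(V₁/V₂)^(n−1) = 425×(2.90)^0.45 = 686 K; P₂ = P₁(V₁/V₂)^n = 367 kPa.
W = (P₁V₁−P₂V₂)/(n−1) = (78.4×211−367×72.9)/0.45 = -22600 J.
ΔU = nCvΔT = 4.69×20.8×(686−425) = 25500 J.
Q = ΔU + W = 2830 J.
Net over both steps: W = 7360 J, Q = 32800 J, ΔU = 25500 J.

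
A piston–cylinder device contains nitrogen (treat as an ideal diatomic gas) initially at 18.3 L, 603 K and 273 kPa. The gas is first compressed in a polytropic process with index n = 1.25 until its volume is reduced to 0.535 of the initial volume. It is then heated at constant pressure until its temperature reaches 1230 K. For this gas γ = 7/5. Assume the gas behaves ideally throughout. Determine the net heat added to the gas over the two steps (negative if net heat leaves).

14000 J

n = P₁V₁/(RT₁) = 273×18.3/(8.314×603) = 0.997 mol.
Step 1 — Polytropic n=1.25: T₂ = T₁(V₁/V₂)^(n−1) = 603×(1.87)^0.25 = 705 K; P₂ = P₁(V₁/V₂)^n = 597 kPa.
W = (P₁V₁−P₂V₂)/(n−1) = (273×18.3−597×9.79)/0.25 = -3380 J.
ΔU = nCvΔT = 0.997×20.8×(705−603) = 2110 J.
Q = ΔU + W = -1270 J.
State after step 1: P = 597 kPa, V = 9.79 L, T = 705 K.
Step 2 — Isobaric: P stays 597 kPa; V/T = const ⇒ T₂ = 1230 K, V₂ = 17.1 L.
W = PΔV = 597×(17.1−9.79) kPa·L = 4350 J.
ΔU = nCvΔT = 0.997×20.8×(1230−705) = 10900 J.
Q = ΔU + W = nCpΔT = 15200 J.
Net over both steps: W = 967 J, Q = 14000 J, ΔU = 13000 J.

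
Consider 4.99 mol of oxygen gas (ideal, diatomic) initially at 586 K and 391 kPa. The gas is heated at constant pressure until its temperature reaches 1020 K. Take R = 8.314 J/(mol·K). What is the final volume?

V₁ = nRT₁/P₁ = 4.99×8.314×586/391 = 62.2 L.
Isobaric: P stays 391 kPa; V/T = const ⇒ T₂ = 1020 K, V₂ = 108 L.

108 L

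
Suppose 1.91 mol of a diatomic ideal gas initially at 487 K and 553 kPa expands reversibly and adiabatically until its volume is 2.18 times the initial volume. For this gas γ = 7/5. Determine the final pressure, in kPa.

V₁ = nRT₁/P₁ = 1.91×8.314×487/553 = 14.0 L.
Adiabatic: TV^(γ−1) = const ⇒ T₂ = 487×(0.459)^0.400 = 357 K; PV^γ = const ⇒ P₂ = 186 kPa.

186 kPa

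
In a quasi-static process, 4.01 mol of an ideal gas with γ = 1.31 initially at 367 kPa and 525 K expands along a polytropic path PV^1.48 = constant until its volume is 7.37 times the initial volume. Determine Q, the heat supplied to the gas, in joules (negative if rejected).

-12300 J

V₁ = nRT₁/P₁ = 4.01×8.314×525/367 = 47.7 L.
Polytropic n=1.48: T₂ = T₁(V₁/V₂)^(n−1) = 525×(0.136)^0.48 = 201 K; P₂ = P₁(V₁/V₂)^n = 19.1 kPa.
W = (P₁V₁−P₂V₂)/(n−1) = (367×47.7−19.1×351)/0.48 = 22500 J.
ΔU = nCvΔT = 4.01×26.8×(201−525) = -34800 J.
Q = ΔU + W = -12300 J.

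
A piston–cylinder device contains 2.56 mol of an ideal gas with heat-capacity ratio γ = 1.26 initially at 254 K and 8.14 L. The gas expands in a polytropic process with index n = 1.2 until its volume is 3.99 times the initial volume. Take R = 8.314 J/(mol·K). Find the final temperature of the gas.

P₁ = nRT₁/V₁ = 2.56×8.314×254/8.14 = 664 kPa.
Polytropic n=1.2: T₂ = T₁(V₁/V₂)^(n−1) = 254×(0.251)^0.20 = 193 K; P₂ = P₁(V₁/V₂)^n = 126 kPa.

193 K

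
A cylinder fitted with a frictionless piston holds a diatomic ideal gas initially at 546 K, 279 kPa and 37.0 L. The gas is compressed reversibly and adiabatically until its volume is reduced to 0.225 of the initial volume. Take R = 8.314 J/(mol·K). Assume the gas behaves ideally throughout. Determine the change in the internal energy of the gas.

21100 J

n = P₁V₁/(RT₁) = 279×37.0/(8.314×546) = 2.27 mol.
Adiabatic: TV^(γ−1) = const ⇒ T₂ = 546×(4.44)^0.400 = 992 K; PV^γ = const ⇒ P₂ = 2250 kPa.
For an ideal gas ΔU = nCvΔT with Cv = (5/2)R = 20.8 J/(mol·K).
ΔU = 2.27×20.8×(992−546) = 21100 J.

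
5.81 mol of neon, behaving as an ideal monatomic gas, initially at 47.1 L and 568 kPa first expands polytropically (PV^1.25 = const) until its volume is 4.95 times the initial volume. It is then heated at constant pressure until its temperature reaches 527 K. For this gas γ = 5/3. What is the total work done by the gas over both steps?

42800 J

T₁ = P₁V₁/(nR) = 568×47.1/(5.81×8.314) = 554 K.
Step 1 — Polytropic n=1.25: T₂ = T₁(V₁/V₂)^(n−1) = 554×(0.202)^0.25 = 371 K; P₂ = P₁(V₁/V₂)^n = 76.9 kPa.
W = (P₁V₁−P₂V₂)/(n−1) = (568×47.1−76.9×233)/0.25 = 35300 J.
ΔU = nCvΔT = 5.81×12.5×(371−554) = -13200 J.
Q = ΔU + W = 22000 J.
State after step 1: P = 76.9 kPa, V = 233 L, T = 371 K.
Step 2 — Isobaric: P stays 76.9 kPa; V/T = const ⇒ T₂ = 527 K, V₂ = 331 L.
W = PΔV = 76.9×(331−233) kPa·L = 7520 J.
ΔU = nCvΔT = 5.81×12.5×(527−371) = 11300 J.
Q = ΔU + W = nCpΔT = 18800 J.
Net over both steps: W = 42800 J, Q = 40800 J, ΔU = -1940 J.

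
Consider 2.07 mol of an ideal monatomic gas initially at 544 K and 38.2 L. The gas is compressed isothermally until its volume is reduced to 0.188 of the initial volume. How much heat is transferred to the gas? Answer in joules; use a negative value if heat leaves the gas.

-15600 J

P₁ = nRT₁/V₁ = 2.07×8.314×544/38.2 = 245 kPa.
Isothermal: T stays 544 K; PV = const ⇒ V₂ = 7.18 L, P₂ = 1300 kPa.
ΔU = 0 (ideal gas, T constant).
W = nRT ln(V₂/V₁) = 2.07×8.314×544×ln(0.188) = -15600 J.
Q = ΔU + W = -15600 J.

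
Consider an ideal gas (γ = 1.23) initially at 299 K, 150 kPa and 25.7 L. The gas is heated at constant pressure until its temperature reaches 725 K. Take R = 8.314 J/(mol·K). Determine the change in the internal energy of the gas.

n = P₁V₁/(RT₁) = 150×25.7/(8.314×299) = 1.55 mol.
Isobaric: P stays 150 kPa; V/T = const ⇒ T₂ = 725 K, V₂ = 62.3 L.
For an ideal gas ΔU = nCvΔT with Cv = R/(γ−1) = 36.1 J/(mol·K).
ΔU = 1.55×36.1×(725−299) = 23900 J.

23900 J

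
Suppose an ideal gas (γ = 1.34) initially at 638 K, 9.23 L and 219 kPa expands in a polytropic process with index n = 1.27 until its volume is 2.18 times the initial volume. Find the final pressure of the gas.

Polytropic n=1.27: T₂ = T₁(V₁/V₂)^(n−1) = 638×(0.459)^0.27 = 517 K; P₂ = P₁(V₁/V₂)^n = 81.4 kPa.

81.4 kPa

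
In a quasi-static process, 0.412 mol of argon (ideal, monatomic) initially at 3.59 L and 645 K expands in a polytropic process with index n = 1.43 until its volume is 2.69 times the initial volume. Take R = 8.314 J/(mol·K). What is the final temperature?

P₁ = nRT₁/V₁ = 0.412×8.314×645/3.59 = 615 kPa.
Polytropic n=1.43: T₂ = T₁(V₁/V₂)^(n−1) = 645×(0.372)^0.43 = 421 K; P₂ = P₁(V₁/V₂)^n = 149 kPa.

421 K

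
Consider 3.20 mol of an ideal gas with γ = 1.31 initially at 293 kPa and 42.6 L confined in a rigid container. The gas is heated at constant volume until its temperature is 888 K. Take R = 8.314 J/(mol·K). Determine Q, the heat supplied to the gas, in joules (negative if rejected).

T₁ = P₁V₁/(nR) = 293×42.6/(3.20×8.314) = 469 K.
Isochoric: V stays 42.6 L; P/T = const ⇒ T₂ = 888 K, P₂ = 555 kPa.
W = 0 (no volume change).
ΔU = nCvΔT = 3.20×26.8×(888−469) = 35900 J.
Q = ΔU = 35900 J.

35900 J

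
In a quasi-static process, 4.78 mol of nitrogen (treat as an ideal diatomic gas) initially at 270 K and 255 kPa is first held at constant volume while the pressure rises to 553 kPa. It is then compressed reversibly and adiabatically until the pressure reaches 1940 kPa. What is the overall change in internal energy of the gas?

56400 J

V₁ = nRT₁/P₁ = 4.78×8.314×270/255 = 42.1 L.
Step 1 — Isochoric: V stays 42.1 L; P/T = const ⇒ T₂ = 586 K, P₂ = 553 kPa.
W = 0 (no volume change).
ΔU = nCvΔT = 4.78×20.8×(586−270) = 31300 J.
Q = ΔU = 31300 J.
State after step 1: P = 553 kPa, V = 42.1 L, T = 586 K.
Step 2 — Adiabatic: T₂/T₁ = (P₂/P₁)^((γ−1)/γ) ⇒ T₂ = 586×(3.51)^0.286 = 838 K; V₂ = 17.2 L.
ΔU = nCvΔT = 4.78×20.8×(838−586) = 25100 J.
Q = 0 for an adiabatic process, so W = −ΔU = -25100 J.
Net over both steps: W = -25100 J, Q = 31300 J, ΔU = 56400 J.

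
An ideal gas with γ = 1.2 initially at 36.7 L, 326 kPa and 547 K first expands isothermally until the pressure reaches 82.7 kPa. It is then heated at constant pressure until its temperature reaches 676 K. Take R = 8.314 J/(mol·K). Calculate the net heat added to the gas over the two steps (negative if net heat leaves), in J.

n = P₁V₁/(RT₁) = 326×36.7/(8.314×547) = 2.63 mol.
Step 1 — Isothermal: T stays 547 K; PV = const ⇒ V₂ = 145 L, P₂ = 82.7 kPa.
ΔU = 0 (ideal gas, T constant).
W = nRT ln(V₂/V₁) = 2.63×8.314×547×ln(3.94) = 16400 J.
Q = ΔU + W = 16400 J.
State after step 1: P = 82.7 kPa, V = 145 L, T = 547 K.
Step 2 — Isobaric: P stays 82.7 kPa; V/T = const ⇒ T₂ = 676 K, V₂ = 179 L.
W = PΔV = 82.7×(179−145) kPa·L = 2820 J.
ΔU = nCvΔT = 2.63×41.6×(676−547) = 14100 J.
Q = ΔU + W = nCpΔT = 16900 J.
Net over both steps: W = 19200 J, Q = 33300 J, ΔU = 14100 J.

33300 J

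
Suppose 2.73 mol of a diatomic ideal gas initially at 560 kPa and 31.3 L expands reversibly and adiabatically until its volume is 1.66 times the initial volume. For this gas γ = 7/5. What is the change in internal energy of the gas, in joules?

T₁ = P₁V₁/(nR) = 560×31.3/(2.73×8.314) = 772 K.
Adiabatic: TV^(γ−1) = const ⇒ T₂ = 772×(0.602)^0.400 = 631 K; PV^γ = const ⇒ P₂ = 275 kPa.
For an ideal gas ΔU = nCvΔT with Cv = (5/2)R = 20.8 J/(mol·K).
ΔU = 2.73×20.8×(631−772) = -8040 J.

-8040 J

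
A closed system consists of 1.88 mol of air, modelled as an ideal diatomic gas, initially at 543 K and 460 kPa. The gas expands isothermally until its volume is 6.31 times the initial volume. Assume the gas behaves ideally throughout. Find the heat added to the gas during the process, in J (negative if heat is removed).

15600 J

V₁ = nRT₁/P₁ = 1.88×8.314×543/460 = 18.5 L.
Isothermal: T stays 543 K; PV = const ⇒ V₂ = 116 L, P₂ = 72.9 kPa.
ΔU = 0 (ideal gas, T constant).
W = nRT ln(V₂/V₁) = 1.88×8.314×543×ln(6.31) = 15600 J.
Q = ΔU + W = 15600 J.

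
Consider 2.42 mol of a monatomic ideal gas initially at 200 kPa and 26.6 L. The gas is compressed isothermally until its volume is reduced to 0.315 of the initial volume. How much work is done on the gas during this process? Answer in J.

6150 J

T₁ = P₁V₁/(nR) = 200×26.6/(2.42×8.314) = 264 K.
Isothermal: T stays 264 K; PV = const ⇒ V₂ = 8.38 L, P₂ = 635 kPa.
W = nRT ln(V₂/V₁) = 2.42×8.314×264×ln(0.315) = -6150 J.
Work done on the gas = −W_by = 6150 J.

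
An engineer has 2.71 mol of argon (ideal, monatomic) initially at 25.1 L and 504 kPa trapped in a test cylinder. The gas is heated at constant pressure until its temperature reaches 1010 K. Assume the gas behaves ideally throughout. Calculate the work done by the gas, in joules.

T₁ = P₁V₁/(nR) = 504×25.1/(2.71×8.314) = 561 K.
Isobaric: P stays 504 kPa; V/T = const ⇒ T₂ = 1010 K, V₂ = 45.2 L.
W = PΔV = 504×(45.2−25.1) kPa·L = 10100 J.

10100 J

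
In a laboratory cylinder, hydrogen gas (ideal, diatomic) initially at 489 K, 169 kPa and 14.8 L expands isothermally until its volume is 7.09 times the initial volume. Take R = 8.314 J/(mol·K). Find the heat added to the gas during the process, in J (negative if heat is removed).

n = P₁V₁/(RT₁) = 169×14.8/(8.314×489) = 0.615 mol.
Isothermal: T stays 489 K; PV = const ⇒ V₂ = 105 L, P₂ = 23.8 kPa.
ΔU = 0 (ideal gas, T constant).
W = nRT ln(V₂/V₁) = 0.615×8.314×489×ln(7.09) = 4900 J.
Q = ΔU + W = 4900 J.

4900 J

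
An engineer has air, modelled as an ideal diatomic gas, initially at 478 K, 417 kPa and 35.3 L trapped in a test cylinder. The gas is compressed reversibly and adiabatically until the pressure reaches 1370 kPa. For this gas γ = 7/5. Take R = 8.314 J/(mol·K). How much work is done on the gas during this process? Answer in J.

n = P₁V₁/(RT₁) = 417×35.3/(8.314×478) = 3.70 mol.
Adiabatic: T₂/T₁ = (P₂/P₁)^((γ−1)/γ) ⇒ T₂ = 478×(3.29)^0.286 = 671 K; V₂ = 15.1 L.
ΔU = nCvΔT = 3.70×20.8×(671−478) = 14900 J.
Q = 0 for an adiabatic process, so W = −ΔU = -14900 J.
Work done on the gas = −W_by = 14900 J.

14900 J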